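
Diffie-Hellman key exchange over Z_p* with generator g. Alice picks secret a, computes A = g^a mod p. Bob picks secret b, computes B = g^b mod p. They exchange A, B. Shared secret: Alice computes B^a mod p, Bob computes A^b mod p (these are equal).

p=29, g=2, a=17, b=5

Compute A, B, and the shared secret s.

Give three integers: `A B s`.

Answer: 21 3 2

Derivation:
A = 2^17 mod 29  (bits of 17 = 10001)
  bit 0 = 1: r = r^2 * 2 mod 29 = 1^2 * 2 = 1*2 = 2
  bit 1 = 0: r = r^2 mod 29 = 2^2 = 4
  bit 2 = 0: r = r^2 mod 29 = 4^2 = 16
  bit 3 = 0: r = r^2 mod 29 = 16^2 = 24
  bit 4 = 1: r = r^2 * 2 mod 29 = 24^2 * 2 = 25*2 = 21
  -> A = 21
B = 2^5 mod 29  (bits of 5 = 101)
  bit 0 = 1: r = r^2 * 2 mod 29 = 1^2 * 2 = 1*2 = 2
  bit 1 = 0: r = r^2 mod 29 = 2^2 = 4
  bit 2 = 1: r = r^2 * 2 mod 29 = 4^2 * 2 = 16*2 = 3
  -> B = 3
s = B^a = 3^17 mod 29  (bits of 17 = 10001)
  bit 0 = 1: r = r^2 * 3 mod 29 = 1^2 * 3 = 1*3 = 3
  bit 1 = 0: r = r^2 mod 29 = 3^2 = 9
  bit 2 = 0: r = r^2 mod 29 = 9^2 = 23
  bit 3 = 0: r = r^2 mod 29 = 23^2 = 7
  bit 4 = 1: r = r^2 * 3 mod 29 = 7^2 * 3 = 20*3 = 2
  -> s = B^a = 2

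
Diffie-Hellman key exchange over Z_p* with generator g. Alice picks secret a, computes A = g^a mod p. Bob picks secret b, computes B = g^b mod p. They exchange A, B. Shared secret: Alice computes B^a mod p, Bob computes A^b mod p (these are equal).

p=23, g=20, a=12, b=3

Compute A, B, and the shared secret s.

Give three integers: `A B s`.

Answer: 3 19 4

Derivation:
A = 20^12 mod 23  (bits of 12 = 1100)
  bit 0 = 1: r = r^2 * 20 mod 23 = 1^2 * 20 = 1*20 = 20
  bit 1 = 1: r = r^2 * 20 mod 23 = 20^2 * 20 = 9*20 = 19
  bit 2 = 0: r = r^2 mod 23 = 19^2 = 16
  bit 3 = 0: r = r^2 mod 23 = 16^2 = 3
  -> A = 3
B = 20^3 mod 23  (bits of 3 = 11)
  bit 0 = 1: r = r^2 * 20 mod 23 = 1^2 * 20 = 1*20 = 20
  bit 1 = 1: r = r^2 * 20 mod 23 = 20^2 * 20 = 9*20 = 19
  -> B = 19
s = B^a = 19^12 mod 23  (bits of 12 = 1100)
  bit 0 = 1: r = r^2 * 19 mod 23 = 1^2 * 19 = 1*19 = 19
  bit 1 = 1: r = r^2 * 19 mod 23 = 19^2 * 19 = 16*19 = 5
  bit 2 = 0: r = r^2 mod 23 = 5^2 = 2
  bit 3 = 0: r = r^2 mod 23 = 2^2 = 4
  -> s = B^a = 4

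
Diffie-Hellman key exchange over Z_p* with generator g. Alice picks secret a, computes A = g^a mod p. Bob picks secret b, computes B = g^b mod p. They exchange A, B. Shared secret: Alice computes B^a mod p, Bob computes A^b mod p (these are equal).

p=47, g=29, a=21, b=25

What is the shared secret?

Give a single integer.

A = 29^21 mod 47  (bits of 21 = 10101)
  bit 0 = 1: r = r^2 * 29 mod 47 = 1^2 * 29 = 1*29 = 29
  bit 1 = 0: r = r^2 mod 47 = 29^2 = 42
  bit 2 = 1: r = r^2 * 29 mod 47 = 42^2 * 29 = 25*29 = 20
  bit 3 = 0: r = r^2 mod 47 = 20^2 = 24
  bit 4 = 1: r = r^2 * 29 mod 47 = 24^2 * 29 = 12*29 = 19
  -> A = 19
B = 29^25 mod 47  (bits of 25 = 11001)
  bit 0 = 1: r = r^2 * 29 mod 47 = 1^2 * 29 = 1*29 = 29
  bit 1 = 1: r = r^2 * 29 mod 47 = 29^2 * 29 = 42*29 = 43
  bit 2 = 0: r = r^2 mod 47 = 43^2 = 16
  bit 3 = 0: r = r^2 mod 47 = 16^2 = 21
  bit 4 = 1: r = r^2 * 29 mod 47 = 21^2 * 29 = 18*29 = 5
  -> B = 5
s = B^a = 5^21 mod 47  (bits of 21 = 10101)
  bit 0 = 1: r = r^2 * 5 mod 47 = 1^2 * 5 = 1*5 = 5
  bit 1 = 0: r = r^2 mod 47 = 5^2 = 25
  bit 2 = 1: r = r^2 * 5 mod 47 = 25^2 * 5 = 14*5 = 23
  bit 3 = 0: r = r^2 mod 47 = 23^2 = 12
  bit 4 = 1: r = r^2 * 5 mod 47 = 12^2 * 5 = 3*5 = 15
  -> s = B^a = 15

Answer: 15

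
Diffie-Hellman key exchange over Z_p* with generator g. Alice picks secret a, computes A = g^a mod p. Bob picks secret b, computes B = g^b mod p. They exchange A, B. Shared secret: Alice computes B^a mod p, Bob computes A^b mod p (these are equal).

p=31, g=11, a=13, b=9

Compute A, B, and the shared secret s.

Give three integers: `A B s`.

A = 11^13 mod 31  (bits of 13 = 1101)
  bit 0 = 1: r = r^2 * 11 mod 31 = 1^2 * 11 = 1*11 = 11
  bit 1 = 1: r = r^2 * 11 mod 31 = 11^2 * 11 = 28*11 = 29
  bit 2 = 0: r = r^2 mod 31 = 29^2 = 4
  bit 3 = 1: r = r^2 * 11 mod 31 = 4^2 * 11 = 16*11 = 21
  -> A = 21
B = 11^9 mod 31  (bits of 9 = 1001)
  bit 0 = 1: r = r^2 * 11 mod 31 = 1^2 * 11 = 1*11 = 11
  bit 1 = 0: r = r^2 mod 31 = 11^2 = 28
  bit 2 = 0: r = r^2 mod 31 = 28^2 = 9
  bit 3 = 1: r = r^2 * 11 mod 31 = 9^2 * 11 = 19*11 = 23
  -> B = 23
s = B^a = 23^13 mod 31  (bits of 13 = 1101)
  bit 0 = 1: r = r^2 * 23 mod 31 = 1^2 * 23 = 1*23 = 23
  bit 1 = 1: r = r^2 * 23 mod 31 = 23^2 * 23 = 2*23 = 15
  bit 2 = 0: r = r^2 mod 31 = 15^2 = 8
  bit 3 = 1: r = r^2 * 23 mod 31 = 8^2 * 23 = 2*23 = 15
  -> s = B^a = 15

Answer: 21 23 15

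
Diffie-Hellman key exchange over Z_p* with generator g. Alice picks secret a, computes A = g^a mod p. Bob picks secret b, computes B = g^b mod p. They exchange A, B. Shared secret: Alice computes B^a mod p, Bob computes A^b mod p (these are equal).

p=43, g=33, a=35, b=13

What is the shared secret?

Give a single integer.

Answer: 7

Derivation:
A = 33^35 mod 43  (bits of 35 = 100011)
  bit 0 = 1: r = r^2 * 33 mod 43 = 1^2 * 33 = 1*33 = 33
  bit 1 = 0: r = r^2 mod 43 = 33^2 = 14
  bit 2 = 0: r = r^2 mod 43 = 14^2 = 24
  bit 3 = 0: r = r^2 mod 43 = 24^2 = 17
  bit 4 = 1: r = r^2 * 33 mod 43 = 17^2 * 33 = 31*33 = 34
  bit 5 = 1: r = r^2 * 33 mod 43 = 34^2 * 33 = 38*33 = 7
  -> A = 7
B = 33^13 mod 43  (bits of 13 = 1101)
  bit 0 = 1: r = r^2 * 33 mod 43 = 1^2 * 33 = 1*33 = 33
  bit 1 = 1: r = r^2 * 33 mod 43 = 33^2 * 33 = 14*33 = 32
  bit 2 = 0: r = r^2 mod 43 = 32^2 = 35
  bit 3 = 1: r = r^2 * 33 mod 43 = 35^2 * 33 = 21*33 = 5
  -> B = 5
s = B^a = 5^35 mod 43  (bits of 35 = 100011)
  bit 0 = 1: r = r^2 * 5 mod 43 = 1^2 * 5 = 1*5 = 5
  bit 1 = 0: r = r^2 mod 43 = 5^2 = 25
  bit 2 = 0: r = r^2 mod 43 = 25^2 = 23
  bit 3 = 0: r = r^2 mod 43 = 23^2 = 13
  bit 4 = 1: r = r^2 * 5 mod 43 = 13^2 * 5 = 40*5 = 28
  bit 5 = 1: r = r^2 * 5 mod 43 = 28^2 * 5 = 10*5 = 7
  -> s = B^a = 7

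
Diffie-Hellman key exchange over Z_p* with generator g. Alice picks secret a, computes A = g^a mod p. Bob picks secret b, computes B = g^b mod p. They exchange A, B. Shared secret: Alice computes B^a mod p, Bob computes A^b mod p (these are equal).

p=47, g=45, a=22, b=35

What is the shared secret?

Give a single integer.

Answer: 27

Derivation:
A = 45^22 mod 47  (bits of 22 = 10110)
  bit 0 = 1: r = r^2 * 45 mod 47 = 1^2 * 45 = 1*45 = 45
  bit 1 = 0: r = r^2 mod 47 = 45^2 = 4
  bit 2 = 1: r = r^2 * 45 mod 47 = 4^2 * 45 = 16*45 = 15
  bit 3 = 1: r = r^2 * 45 mod 47 = 15^2 * 45 = 37*45 = 20
  bit 4 = 0: r = r^2 mod 47 = 20^2 = 24
  -> A = 24
B = 45^35 mod 47  (bits of 35 = 100011)
  bit 0 = 1: r = r^2 * 45 mod 47 = 1^2 * 45 = 1*45 = 45
  bit 1 = 0: r = r^2 mod 47 = 45^2 = 4
  bit 2 = 0: r = r^2 mod 47 = 4^2 = 16
  bit 3 = 0: r = r^2 mod 47 = 16^2 = 21
  bit 4 = 1: r = r^2 * 45 mod 47 = 21^2 * 45 = 18*45 = 11
  bit 5 = 1: r = r^2 * 45 mod 47 = 11^2 * 45 = 27*45 = 40
  -> B = 40
s = B^a = 40^22 mod 47  (bits of 22 = 10110)
  bit 0 = 1: r = r^2 * 40 mod 47 = 1^2 * 40 = 1*40 = 40
  bit 1 = 0: r = r^2 mod 47 = 40^2 = 2
  bit 2 = 1: r = r^2 * 40 mod 47 = 2^2 * 40 = 4*40 = 19
  bit 3 = 1: r = r^2 * 40 mod 47 = 19^2 * 40 = 32*40 = 11
  bit 4 = 0: r = r^2 mod 47 = 11^2 = 27
  -> s = B^a = 27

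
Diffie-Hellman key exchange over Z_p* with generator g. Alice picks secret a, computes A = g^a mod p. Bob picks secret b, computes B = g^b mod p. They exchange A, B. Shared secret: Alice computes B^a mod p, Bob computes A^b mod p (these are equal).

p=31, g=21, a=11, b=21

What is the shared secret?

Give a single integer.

A = 21^11 mod 31  (bits of 11 = 1011)
  bit 0 = 1: r = r^2 * 21 mod 31 = 1^2 * 21 = 1*21 = 21
  bit 1 = 0: r = r^2 mod 31 = 21^2 = 7
  bit 2 = 1: r = r^2 * 21 mod 31 = 7^2 * 21 = 18*21 = 6
  bit 3 = 1: r = r^2 * 21 mod 31 = 6^2 * 21 = 5*21 = 12
  -> A = 12
B = 21^21 mod 31  (bits of 21 = 10101)
  bit 0 = 1: r = r^2 * 21 mod 31 = 1^2 * 21 = 1*21 = 21
  bit 1 = 0: r = r^2 mod 31 = 21^2 = 7
  bit 2 = 1: r = r^2 * 21 mod 31 = 7^2 * 21 = 18*21 = 6
  bit 3 = 0: r = r^2 mod 31 = 6^2 = 5
  bit 4 = 1: r = r^2 * 21 mod 31 = 5^2 * 21 = 25*21 = 29
  -> B = 29
s = B^a = 29^11 mod 31  (bits of 11 = 1011)
  bit 0 = 1: r = r^2 * 29 mod 31 = 1^2 * 29 = 1*29 = 29
  bit 1 = 0: r = r^2 mod 31 = 29^2 = 4
  bit 2 = 1: r = r^2 * 29 mod 31 = 4^2 * 29 = 16*29 = 30
  bit 3 = 1: r = r^2 * 29 mod 31 = 30^2 * 29 = 1*29 = 29
  -> s = B^a = 29

Answer: 29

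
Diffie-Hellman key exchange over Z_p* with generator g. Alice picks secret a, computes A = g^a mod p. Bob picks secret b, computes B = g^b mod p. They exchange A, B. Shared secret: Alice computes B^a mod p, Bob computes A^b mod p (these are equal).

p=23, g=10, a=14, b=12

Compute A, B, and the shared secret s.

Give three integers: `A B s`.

Answer: 12 13 12

Derivation:
A = 10^14 mod 23  (bits of 14 = 1110)
  bit 0 = 1: r = r^2 * 10 mod 23 = 1^2 * 10 = 1*10 = 10
  bit 1 = 1: r = r^2 * 10 mod 23 = 10^2 * 10 = 8*10 = 11
  bit 2 = 1: r = r^2 * 10 mod 23 = 11^2 * 10 = 6*10 = 14
  bit 3 = 0: r = r^2 mod 23 = 14^2 = 12
  -> A = 12
B = 10^12 mod 23  (bits of 12 = 1100)
  bit 0 = 1: r = r^2 * 10 mod 23 = 1^2 * 10 = 1*10 = 10
  bit 1 = 1: r = r^2 * 10 mod 23 = 10^2 * 10 = 8*10 = 11
  bit 2 = 0: r = r^2 mod 23 = 11^2 = 6
  bit 3 = 0: r = r^2 mod 23 = 6^2 = 13
  -> B = 13
s = B^a = 13^14 mod 23  (bits of 14 = 1110)
  bit 0 = 1: r = r^2 * 13 mod 23 = 1^2 * 13 = 1*13 = 13
  bit 1 = 1: r = r^2 * 13 mod 23 = 13^2 * 13 = 8*13 = 12
  bit 2 = 1: r = r^2 * 13 mod 23 = 12^2 * 13 = 6*13 = 9
  bit 3 = 0: r = r^2 mod 23 = 9^2 = 12
  -> s = B^a = 12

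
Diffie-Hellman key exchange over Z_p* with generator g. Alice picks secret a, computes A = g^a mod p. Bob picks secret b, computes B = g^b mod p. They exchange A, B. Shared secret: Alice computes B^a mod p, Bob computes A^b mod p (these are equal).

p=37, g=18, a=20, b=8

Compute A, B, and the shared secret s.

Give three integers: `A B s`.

Answer: 9 12 33

Derivation:
A = 18^20 mod 37  (bits of 20 = 10100)
  bit 0 = 1: r = r^2 * 18 mod 37 = 1^2 * 18 = 1*18 = 18
  bit 1 = 0: r = r^2 mod 37 = 18^2 = 28
  bit 2 = 1: r = r^2 * 18 mod 37 = 28^2 * 18 = 7*18 = 15
  bit 3 = 0: r = r^2 mod 37 = 15^2 = 3
  bit 4 = 0: r = r^2 mod 37 = 3^2 = 9
  -> A = 9
B = 18^8 mod 37  (bits of 8 = 1000)
  bit 0 = 1: r = r^2 * 18 mod 37 = 1^2 * 18 = 1*18 = 18
  bit 1 = 0: r = r^2 mod 37 = 18^2 = 28
  bit 2 = 0: r = r^2 mod 37 = 28^2 = 7
  bit 3 = 0: r = r^2 mod 37 = 7^2 = 12
  -> B = 12
s = B^a = 12^20 mod 37  (bits of 20 = 10100)
  bit 0 = 1: r = r^2 * 12 mod 37 = 1^2 * 12 = 1*12 = 12
  bit 1 = 0: r = r^2 mod 37 = 12^2 = 33
  bit 2 = 1: r = r^2 * 12 mod 37 = 33^2 * 12 = 16*12 = 7
  bit 3 = 0: r = r^2 mod 37 = 7^2 = 12
  bit 4 = 0: r = r^2 mod 37 = 12^2 = 33
  -> s = B^a = 33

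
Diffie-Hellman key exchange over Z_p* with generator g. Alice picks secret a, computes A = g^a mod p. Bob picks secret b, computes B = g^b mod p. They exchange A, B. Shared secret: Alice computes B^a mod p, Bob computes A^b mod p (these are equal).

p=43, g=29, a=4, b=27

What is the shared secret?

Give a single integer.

A = 29^4 mod 43  (bits of 4 = 100)
  bit 0 = 1: r = r^2 * 29 mod 43 = 1^2 * 29 = 1*29 = 29
  bit 1 = 0: r = r^2 mod 43 = 29^2 = 24
  bit 2 = 0: r = r^2 mod 43 = 24^2 = 17
  -> A = 17
B = 29^27 mod 43  (bits of 27 = 11011)
  bit 0 = 1: r = r^2 * 29 mod 43 = 1^2 * 29 = 1*29 = 29
  bit 1 = 1: r = r^2 * 29 mod 43 = 29^2 * 29 = 24*29 = 8
  bit 2 = 0: r = r^2 mod 43 = 8^2 = 21
  bit 3 = 1: r = r^2 * 29 mod 43 = 21^2 * 29 = 11*29 = 18
  bit 4 = 1: r = r^2 * 29 mod 43 = 18^2 * 29 = 23*29 = 22
  -> B = 22
s = B^a = 22^4 mod 43  (bits of 4 = 100)
  bit 0 = 1: r = r^2 * 22 mod 43 = 1^2 * 22 = 1*22 = 22
  bit 1 = 0: r = r^2 mod 43 = 22^2 = 11
  bit 2 = 0: r = r^2 mod 43 = 11^2 = 35
  -> s = B^a = 35

Answer: 35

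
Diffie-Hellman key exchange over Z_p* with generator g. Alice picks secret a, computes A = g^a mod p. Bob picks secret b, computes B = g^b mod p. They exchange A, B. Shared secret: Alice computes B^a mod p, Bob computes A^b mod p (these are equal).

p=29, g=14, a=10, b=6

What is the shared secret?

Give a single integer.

A = 14^10 mod 29  (bits of 10 = 1010)
  bit 0 = 1: r = r^2 * 14 mod 29 = 1^2 * 14 = 1*14 = 14
  bit 1 = 0: r = r^2 mod 29 = 14^2 = 22
  bit 2 = 1: r = r^2 * 14 mod 29 = 22^2 * 14 = 20*14 = 19
  bit 3 = 0: r = r^2 mod 29 = 19^2 = 13
  -> A = 13
B = 14^6 mod 29  (bits of 6 = 110)
  bit 0 = 1: r = r^2 * 14 mod 29 = 1^2 * 14 = 1*14 = 14
  bit 1 = 1: r = r^2 * 14 mod 29 = 14^2 * 14 = 22*14 = 18
  bit 2 = 0: r = r^2 mod 29 = 18^2 = 5
  -> B = 5
s = B^a = 5^10 mod 29  (bits of 10 = 1010)
  bit 0 = 1: r = r^2 * 5 mod 29 = 1^2 * 5 = 1*5 = 5
  bit 1 = 0: r = r^2 mod 29 = 5^2 = 25
  bit 2 = 1: r = r^2 * 5 mod 29 = 25^2 * 5 = 16*5 = 22
  bit 3 = 0: r = r^2 mod 29 = 22^2 = 20
  -> s = B^a = 20

Answer: 20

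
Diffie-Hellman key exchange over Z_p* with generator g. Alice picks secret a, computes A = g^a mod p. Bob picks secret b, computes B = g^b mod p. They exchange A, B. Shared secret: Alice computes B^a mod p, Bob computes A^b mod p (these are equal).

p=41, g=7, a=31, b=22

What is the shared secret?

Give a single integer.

A = 7^31 mod 41  (bits of 31 = 11111)
  bit 0 = 1: r = r^2 * 7 mod 41 = 1^2 * 7 = 1*7 = 7
  bit 1 = 1: r = r^2 * 7 mod 41 = 7^2 * 7 = 8*7 = 15
  bit 2 = 1: r = r^2 * 7 mod 41 = 15^2 * 7 = 20*7 = 17
  bit 3 = 1: r = r^2 * 7 mod 41 = 17^2 * 7 = 2*7 = 14
  bit 4 = 1: r = r^2 * 7 mod 41 = 14^2 * 7 = 32*7 = 19
  -> A = 19
B = 7^22 mod 41  (bits of 22 = 10110)
  bit 0 = 1: r = r^2 * 7 mod 41 = 1^2 * 7 = 1*7 = 7
  bit 1 = 0: r = r^2 mod 41 = 7^2 = 8
  bit 2 = 1: r = r^2 * 7 mod 41 = 8^2 * 7 = 23*7 = 38
  bit 3 = 1: r = r^2 * 7 mod 41 = 38^2 * 7 = 9*7 = 22
  bit 4 = 0: r = r^2 mod 41 = 22^2 = 33
  -> B = 33
s = B^a = 33^31 mod 41  (bits of 31 = 11111)
  bit 0 = 1: r = r^2 * 33 mod 41 = 1^2 * 33 = 1*33 = 33
  bit 1 = 1: r = r^2 * 33 mod 41 = 33^2 * 33 = 23*33 = 21
  bit 2 = 1: r = r^2 * 33 mod 41 = 21^2 * 33 = 31*33 = 39
  bit 3 = 1: r = r^2 * 33 mod 41 = 39^2 * 33 = 4*33 = 9
  bit 4 = 1: r = r^2 * 33 mod 41 = 9^2 * 33 = 40*33 = 8
  -> s = B^a = 8

Answer: 8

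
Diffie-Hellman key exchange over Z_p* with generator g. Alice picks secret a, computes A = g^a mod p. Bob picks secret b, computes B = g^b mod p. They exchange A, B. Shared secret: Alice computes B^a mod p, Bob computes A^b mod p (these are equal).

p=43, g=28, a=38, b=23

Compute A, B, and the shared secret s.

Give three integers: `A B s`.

Answer: 40 33 9

Derivation:
A = 28^38 mod 43  (bits of 38 = 100110)
  bit 0 = 1: r = r^2 * 28 mod 43 = 1^2 * 28 = 1*28 = 28
  bit 1 = 0: r = r^2 mod 43 = 28^2 = 10
  bit 2 = 0: r = r^2 mod 43 = 10^2 = 14
  bit 3 = 1: r = r^2 * 28 mod 43 = 14^2 * 28 = 24*28 = 27
  bit 4 = 1: r = r^2 * 28 mod 43 = 27^2 * 28 = 41*28 = 30
  bit 5 = 0: r = r^2 mod 43 = 30^2 = 40
  -> A = 40
B = 28^23 mod 43  (bits of 23 = 10111)
  bit 0 = 1: r = r^2 * 28 mod 43 = 1^2 * 28 = 1*28 = 28
  bit 1 = 0: r = r^2 mod 43 = 28^2 = 10
  bit 2 = 1: r = r^2 * 28 mod 43 = 10^2 * 28 = 14*28 = 5
  bit 3 = 1: r = r^2 * 28 mod 43 = 5^2 * 28 = 25*28 = 12
  bit 4 = 1: r = r^2 * 28 mod 43 = 12^2 * 28 = 15*28 = 33
  -> B = 33
s = B^a = 33^38 mod 43  (bits of 38 = 100110)
  bit 0 = 1: r = r^2 * 33 mod 43 = 1^2 * 33 = 1*33 = 33
  bit 1 = 0: r = r^2 mod 43 = 33^2 = 14
  bit 2 = 0: r = r^2 mod 43 = 14^2 = 24
  bit 3 = 1: r = r^2 * 33 mod 43 = 24^2 * 33 = 17*33 = 2
  bit 4 = 1: r = r^2 * 33 mod 43 = 2^2 * 33 = 4*33 = 3
  bit 5 = 0: r = r^2 mod 43 = 3^2 = 9
  -> s = B^a = 9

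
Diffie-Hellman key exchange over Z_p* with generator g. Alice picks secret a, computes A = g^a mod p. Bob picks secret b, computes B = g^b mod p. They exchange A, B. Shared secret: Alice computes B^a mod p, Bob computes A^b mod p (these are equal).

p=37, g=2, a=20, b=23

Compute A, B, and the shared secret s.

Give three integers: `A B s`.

Answer: 33 5 12

Derivation:
A = 2^20 mod 37  (bits of 20 = 10100)
  bit 0 = 1: r = r^2 * 2 mod 37 = 1^2 * 2 = 1*2 = 2
  bit 1 = 0: r = r^2 mod 37 = 2^2 = 4
  bit 2 = 1: r = r^2 * 2 mod 37 = 4^2 * 2 = 16*2 = 32
  bit 3 = 0: r = r^2 mod 37 = 32^2 = 25
  bit 4 = 0: r = r^2 mod 37 = 25^2 = 33
  -> A = 33
B = 2^23 mod 37  (bits of 23 = 10111)
  bit 0 = 1: r = r^2 * 2 mod 37 = 1^2 * 2 = 1*2 = 2
  bit 1 = 0: r = r^2 mod 37 = 2^2 = 4
  bit 2 = 1: r = r^2 * 2 mod 37 = 4^2 * 2 = 16*2 = 32
  bit 3 = 1: r = r^2 * 2 mod 37 = 32^2 * 2 = 25*2 = 13
  bit 4 = 1: r = r^2 * 2 mod 37 = 13^2 * 2 = 21*2 = 5
  -> B = 5
s = B^a = 5^20 mod 37  (bits of 20 = 10100)
  bit 0 = 1: r = r^2 * 5 mod 37 = 1^2 * 5 = 1*5 = 5
  bit 1 = 0: r = r^2 mod 37 = 5^2 = 25
  bit 2 = 1: r = r^2 * 5 mod 37 = 25^2 * 5 = 33*5 = 17
  bit 3 = 0: r = r^2 mod 37 = 17^2 = 30
  bit 4 = 0: r = r^2 mod 37 = 30^2 = 12
  -> s = B^a = 12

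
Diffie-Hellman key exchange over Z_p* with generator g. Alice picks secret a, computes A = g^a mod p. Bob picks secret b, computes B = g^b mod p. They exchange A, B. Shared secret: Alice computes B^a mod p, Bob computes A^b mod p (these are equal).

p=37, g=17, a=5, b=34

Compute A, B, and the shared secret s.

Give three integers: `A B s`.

Answer: 19 21 4

Derivation:
A = 17^5 mod 37  (bits of 5 = 101)
  bit 0 = 1: r = r^2 * 17 mod 37 = 1^2 * 17 = 1*17 = 17
  bit 1 = 0: r = r^2 mod 37 = 17^2 = 30
  bit 2 = 1: r = r^2 * 17 mod 37 = 30^2 * 17 = 12*17 = 19
  -> A = 19
B = 17^34 mod 37  (bits of 34 = 100010)
  bit 0 = 1: r = r^2 * 17 mod 37 = 1^2 * 17 = 1*17 = 17
  bit 1 = 0: r = r^2 mod 37 = 17^2 = 30
  bit 2 = 0: r = r^2 mod 37 = 30^2 = 12
  bit 3 = 0: r = r^2 mod 37 = 12^2 = 33
  bit 4 = 1: r = r^2 * 17 mod 37 = 33^2 * 17 = 16*17 = 13
  bit 5 = 0: r = r^2 mod 37 = 13^2 = 21
  -> B = 21
s = B^a = 21^5 mod 37  (bits of 5 = 101)
  bit 0 = 1: r = r^2 * 21 mod 37 = 1^2 * 21 = 1*21 = 21
  bit 1 = 0: r = r^2 mod 37 = 21^2 = 34
  bit 2 = 1: r = r^2 * 21 mod 37 = 34^2 * 21 = 9*21 = 4
  -> s = B^a = 4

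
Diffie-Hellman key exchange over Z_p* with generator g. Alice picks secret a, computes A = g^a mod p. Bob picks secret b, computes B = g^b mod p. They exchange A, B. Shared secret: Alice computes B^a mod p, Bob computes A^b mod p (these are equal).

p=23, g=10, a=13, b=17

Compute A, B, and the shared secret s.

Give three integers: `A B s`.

Answer: 15 17 10

Derivation:
A = 10^13 mod 23  (bits of 13 = 1101)
  bit 0 = 1: r = r^2 * 10 mod 23 = 1^2 * 10 = 1*10 = 10
  bit 1 = 1: r = r^2 * 10 mod 23 = 10^2 * 10 = 8*10 = 11
  bit 2 = 0: r = r^2 mod 23 = 11^2 = 6
  bit 3 = 1: r = r^2 * 10 mod 23 = 6^2 * 10 = 13*10 = 15
  -> A = 15
B = 10^17 mod 23  (bits of 17 = 10001)
  bit 0 = 1: r = r^2 * 10 mod 23 = 1^2 * 10 = 1*10 = 10
  bit 1 = 0: r = r^2 mod 23 = 10^2 = 8
  bit 2 = 0: r = r^2 mod 23 = 8^2 = 18
  bit 3 = 0: r = r^2 mod 23 = 18^2 = 2
  bit 4 = 1: r = r^2 * 10 mod 23 = 2^2 * 10 = 4*10 = 17
  -> B = 17
s = B^a = 17^13 mod 23  (bits of 13 = 1101)
  bit 0 = 1: r = r^2 * 17 mod 23 = 1^2 * 17 = 1*17 = 17
  bit 1 = 1: r = r^2 * 17 mod 23 = 17^2 * 17 = 13*17 = 14
  bit 2 = 0: r = r^2 mod 23 = 14^2 = 12
  bit 3 = 1: r = r^2 * 17 mod 23 = 12^2 * 17 = 6*17 = 10
  -> s = B^a = 10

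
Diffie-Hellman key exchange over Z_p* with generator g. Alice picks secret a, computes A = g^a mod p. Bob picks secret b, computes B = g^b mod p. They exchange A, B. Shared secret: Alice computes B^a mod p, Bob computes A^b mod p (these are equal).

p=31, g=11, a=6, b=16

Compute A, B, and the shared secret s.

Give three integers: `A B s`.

Answer: 4 20 4

Derivation:
A = 11^6 mod 31  (bits of 6 = 110)
  bit 0 = 1: r = r^2 * 11 mod 31 = 1^2 * 11 = 1*11 = 11
  bit 1 = 1: r = r^2 * 11 mod 31 = 11^2 * 11 = 28*11 = 29
  bit 2 = 0: r = r^2 mod 31 = 29^2 = 4
  -> A = 4
B = 11^16 mod 31  (bits of 16 = 10000)
  bit 0 = 1: r = r^2 * 11 mod 31 = 1^2 * 11 = 1*11 = 11
  bit 1 = 0: r = r^2 mod 31 = 11^2 = 28
  bit 2 = 0: r = r^2 mod 31 = 28^2 = 9
  bit 3 = 0: r = r^2 mod 31 = 9^2 = 19
  bit 4 = 0: r = r^2 mod 31 = 19^2 = 20
  -> B = 20
s = B^a = 20^6 mod 31  (bits of 6 = 110)
  bit 0 = 1: r = r^2 * 20 mod 31 = 1^2 * 20 = 1*20 = 20
  bit 1 = 1: r = r^2 * 20 mod 31 = 20^2 * 20 = 28*20 = 2
  bit 2 = 0: r = r^2 mod 31 = 2^2 = 4
  -> s = B^a = 4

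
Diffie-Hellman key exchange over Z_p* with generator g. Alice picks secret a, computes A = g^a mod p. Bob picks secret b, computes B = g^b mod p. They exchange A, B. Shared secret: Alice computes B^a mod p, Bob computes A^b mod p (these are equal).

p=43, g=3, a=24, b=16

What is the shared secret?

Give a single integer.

Answer: 41

Derivation:
A = 3^24 mod 43  (bits of 24 = 11000)
  bit 0 = 1: r = r^2 * 3 mod 43 = 1^2 * 3 = 1*3 = 3
  bit 1 = 1: r = r^2 * 3 mod 43 = 3^2 * 3 = 9*3 = 27
  bit 2 = 0: r = r^2 mod 43 = 27^2 = 41
  bit 3 = 0: r = r^2 mod 43 = 41^2 = 4
  bit 4 = 0: r = r^2 mod 43 = 4^2 = 16
  -> A = 16
B = 3^16 mod 43  (bits of 16 = 10000)
  bit 0 = 1: r = r^2 * 3 mod 43 = 1^2 * 3 = 1*3 = 3
  bit 1 = 0: r = r^2 mod 43 = 3^2 = 9
  bit 2 = 0: r = r^2 mod 43 = 9^2 = 38
  bit 3 = 0: r = r^2 mod 43 = 38^2 = 25
  bit 4 = 0: r = r^2 mod 43 = 25^2 = 23
  -> B = 23
s = B^a = 23^24 mod 43  (bits of 24 = 11000)
  bit 0 = 1: r = r^2 * 23 mod 43 = 1^2 * 23 = 1*23 = 23
  bit 1 = 1: r = r^2 * 23 mod 43 = 23^2 * 23 = 13*23 = 41
  bit 2 = 0: r = r^2 mod 43 = 41^2 = 4
  bit 3 = 0: r = r^2 mod 43 = 4^2 = 16
  bit 4 = 0: r = r^2 mod 43 = 16^2 = 41
  -> s = B^a = 41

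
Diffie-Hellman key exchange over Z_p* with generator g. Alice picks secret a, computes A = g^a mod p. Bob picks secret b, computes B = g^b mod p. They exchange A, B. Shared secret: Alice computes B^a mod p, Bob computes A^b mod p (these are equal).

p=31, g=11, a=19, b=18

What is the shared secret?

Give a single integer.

A = 11^19 mod 31  (bits of 19 = 10011)
  bit 0 = 1: r = r^2 * 11 mod 31 = 1^2 * 11 = 1*11 = 11
  bit 1 = 0: r = r^2 mod 31 = 11^2 = 28
  bit 2 = 0: r = r^2 mod 31 = 28^2 = 9
  bit 3 = 1: r = r^2 * 11 mod 31 = 9^2 * 11 = 19*11 = 23
  bit 4 = 1: r = r^2 * 11 mod 31 = 23^2 * 11 = 2*11 = 22
  -> A = 22
B = 11^18 mod 31  (bits of 18 = 10010)
  bit 0 = 1: r = r^2 * 11 mod 31 = 1^2 * 11 = 1*11 = 11
  bit 1 = 0: r = r^2 mod 31 = 11^2 = 28
  bit 2 = 0: r = r^2 mod 31 = 28^2 = 9
  bit 3 = 1: r = r^2 * 11 mod 31 = 9^2 * 11 = 19*11 = 23
  bit 4 = 0: r = r^2 mod 31 = 23^2 = 2
  -> B = 2
s = B^a = 2^19 mod 31  (bits of 19 = 10011)
  bit 0 = 1: r = r^2 * 2 mod 31 = 1^2 * 2 = 1*2 = 2
  bit 1 = 0: r = r^2 mod 31 = 2^2 = 4
  bit 2 = 0: r = r^2 mod 31 = 4^2 = 16
  bit 3 = 1: r = r^2 * 2 mod 31 = 16^2 * 2 = 8*2 = 16
  bit 4 = 1: r = r^2 * 2 mod 31 = 16^2 * 2 = 8*2 = 16
  -> s = B^a = 16

Answer: 16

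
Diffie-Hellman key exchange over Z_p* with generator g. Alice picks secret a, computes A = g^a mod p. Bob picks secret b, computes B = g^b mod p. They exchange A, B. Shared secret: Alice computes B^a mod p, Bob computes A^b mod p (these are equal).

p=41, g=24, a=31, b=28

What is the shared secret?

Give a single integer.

Answer: 25

Derivation:
A = 24^31 mod 41  (bits of 31 = 11111)
  bit 0 = 1: r = r^2 * 24 mod 41 = 1^2 * 24 = 1*24 = 24
  bit 1 = 1: r = r^2 * 24 mod 41 = 24^2 * 24 = 2*24 = 7
  bit 2 = 1: r = r^2 * 24 mod 41 = 7^2 * 24 = 8*24 = 28
  bit 3 = 1: r = r^2 * 24 mod 41 = 28^2 * 24 = 5*24 = 38
  bit 4 = 1: r = r^2 * 24 mod 41 = 38^2 * 24 = 9*24 = 11
  -> A = 11
B = 24^28 mod 41  (bits of 28 = 11100)
  bit 0 = 1: r = r^2 * 24 mod 41 = 1^2 * 24 = 1*24 = 24
  bit 1 = 1: r = r^2 * 24 mod 41 = 24^2 * 24 = 2*24 = 7
  bit 2 = 1: r = r^2 * 24 mod 41 = 7^2 * 24 = 8*24 = 28
  bit 3 = 0: r = r^2 mod 41 = 28^2 = 5
  bit 4 = 0: r = r^2 mod 41 = 5^2 = 25
  -> B = 25
s = B^a = 25^31 mod 41  (bits of 31 = 11111)
  bit 0 = 1: r = r^2 * 25 mod 41 = 1^2 * 25 = 1*25 = 25
  bit 1 = 1: r = r^2 * 25 mod 41 = 25^2 * 25 = 10*25 = 4
  bit 2 = 1: r = r^2 * 25 mod 41 = 4^2 * 25 = 16*25 = 31
  bit 3 = 1: r = r^2 * 25 mod 41 = 31^2 * 25 = 18*25 = 40
  bit 4 = 1: r = r^2 * 25 mod 41 = 40^2 * 25 = 1*25 = 25
  -> s = B^a = 25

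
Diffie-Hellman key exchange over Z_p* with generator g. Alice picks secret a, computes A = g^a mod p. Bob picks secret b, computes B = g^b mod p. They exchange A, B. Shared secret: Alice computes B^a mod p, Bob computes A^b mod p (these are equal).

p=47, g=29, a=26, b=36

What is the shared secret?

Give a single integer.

A = 29^26 mod 47  (bits of 26 = 11010)
  bit 0 = 1: r = r^2 * 29 mod 47 = 1^2 * 29 = 1*29 = 29
  bit 1 = 1: r = r^2 * 29 mod 47 = 29^2 * 29 = 42*29 = 43
  bit 2 = 0: r = r^2 mod 47 = 43^2 = 16
  bit 3 = 1: r = r^2 * 29 mod 47 = 16^2 * 29 = 21*29 = 45
  bit 4 = 0: r = r^2 mod 47 = 45^2 = 4
  -> A = 4
B = 29^36 mod 47  (bits of 36 = 100100)
  bit 0 = 1: r = r^2 * 29 mod 47 = 1^2 * 29 = 1*29 = 29
  bit 1 = 0: r = r^2 mod 47 = 29^2 = 42
  bit 2 = 0: r = r^2 mod 47 = 42^2 = 25
  bit 3 = 1: r = r^2 * 29 mod 47 = 25^2 * 29 = 14*29 = 30
  bit 4 = 0: r = r^2 mod 47 = 30^2 = 7
  bit 5 = 0: r = r^2 mod 47 = 7^2 = 2
  -> B = 2
s = B^a = 2^26 mod 47  (bits of 26 = 11010)
  bit 0 = 1: r = r^2 * 2 mod 47 = 1^2 * 2 = 1*2 = 2
  bit 1 = 1: r = r^2 * 2 mod 47 = 2^2 * 2 = 4*2 = 8
  bit 2 = 0: r = r^2 mod 47 = 8^2 = 17
  bit 3 = 1: r = r^2 * 2 mod 47 = 17^2 * 2 = 7*2 = 14
  bit 4 = 0: r = r^2 mod 47 = 14^2 = 8
  -> s = B^a = 8

Answer: 8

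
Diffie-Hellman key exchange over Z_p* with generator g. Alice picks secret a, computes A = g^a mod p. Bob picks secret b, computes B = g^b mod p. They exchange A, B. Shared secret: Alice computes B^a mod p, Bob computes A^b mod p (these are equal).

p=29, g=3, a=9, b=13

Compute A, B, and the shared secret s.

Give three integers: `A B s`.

Answer: 21 19 11

Derivation:
A = 3^9 mod 29  (bits of 9 = 1001)
  bit 0 = 1: r = r^2 * 3 mod 29 = 1^2 * 3 = 1*3 = 3
  bit 1 = 0: r = r^2 mod 29 = 3^2 = 9
  bit 2 = 0: r = r^2 mod 29 = 9^2 = 23
  bit 3 = 1: r = r^2 * 3 mod 29 = 23^2 * 3 = 7*3 = 21
  -> A = 21
B = 3^13 mod 29  (bits of 13 = 1101)
  bit 0 = 1: r = r^2 * 3 mod 29 = 1^2 * 3 = 1*3 = 3
  bit 1 = 1: r = r^2 * 3 mod 29 = 3^2 * 3 = 9*3 = 27
  bit 2 = 0: r = r^2 mod 29 = 27^2 = 4
  bit 3 = 1: r = r^2 * 3 mod 29 = 4^2 * 3 = 16*3 = 19
  -> B = 19
s = B^a = 19^9 mod 29  (bits of 9 = 1001)
  bit 0 = 1: r = r^2 * 19 mod 29 = 1^2 * 19 = 1*19 = 19
  bit 1 = 0: r = r^2 mod 29 = 19^2 = 13
  bit 2 = 0: r = r^2 mod 29 = 13^2 = 24
  bit 3 = 1: r = r^2 * 19 mod 29 = 24^2 * 19 = 25*19 = 11
  -> s = B^a = 11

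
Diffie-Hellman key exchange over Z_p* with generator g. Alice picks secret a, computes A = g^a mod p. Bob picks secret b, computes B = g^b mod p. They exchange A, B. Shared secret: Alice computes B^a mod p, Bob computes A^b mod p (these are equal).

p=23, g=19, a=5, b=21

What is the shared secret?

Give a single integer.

A = 19^5 mod 23  (bits of 5 = 101)
  bit 0 = 1: r = r^2 * 19 mod 23 = 1^2 * 19 = 1*19 = 19
  bit 1 = 0: r = r^2 mod 23 = 19^2 = 16
  bit 2 = 1: r = r^2 * 19 mod 23 = 16^2 * 19 = 3*19 = 11
  -> A = 11
B = 19^21 mod 23  (bits of 21 = 10101)
  bit 0 = 1: r = r^2 * 19 mod 23 = 1^2 * 19 = 1*19 = 19
  bit 1 = 0: r = r^2 mod 23 = 19^2 = 16
  bit 2 = 1: r = r^2 * 19 mod 23 = 16^2 * 19 = 3*19 = 11
  bit 3 = 0: r = r^2 mod 23 = 11^2 = 6
  bit 4 = 1: r = r^2 * 19 mod 23 = 6^2 * 19 = 13*19 = 17
  -> B = 17
s = B^a = 17^5 mod 23  (bits of 5 = 101)
  bit 0 = 1: r = r^2 * 17 mod 23 = 1^2 * 17 = 1*17 = 17
  bit 1 = 0: r = r^2 mod 23 = 17^2 = 13
  bit 2 = 1: r = r^2 * 17 mod 23 = 13^2 * 17 = 8*17 = 21
  -> s = B^a = 21

Answer: 21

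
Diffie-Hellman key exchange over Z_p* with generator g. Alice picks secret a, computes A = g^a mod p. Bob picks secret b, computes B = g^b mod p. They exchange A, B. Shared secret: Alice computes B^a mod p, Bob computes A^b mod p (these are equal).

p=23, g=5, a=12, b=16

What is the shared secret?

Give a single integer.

Answer: 3

Derivation:
A = 5^12 mod 23  (bits of 12 = 1100)
  bit 0 = 1: r = r^2 * 5 mod 23 = 1^2 * 5 = 1*5 = 5
  bit 1 = 1: r = r^2 * 5 mod 23 = 5^2 * 5 = 2*5 = 10
  bit 2 = 0: r = r^2 mod 23 = 10^2 = 8
  bit 3 = 0: r = r^2 mod 23 = 8^2 = 18
  -> A = 18
B = 5^16 mod 23  (bits of 16 = 10000)
  bit 0 = 1: r = r^2 * 5 mod 23 = 1^2 * 5 = 1*5 = 5
  bit 1 = 0: r = r^2 mod 23 = 5^2 = 2
  bit 2 = 0: r = r^2 mod 23 = 2^2 = 4
  bit 3 = 0: r = r^2 mod 23 = 4^2 = 16
  bit 4 = 0: r = r^2 mod 23 = 16^2 = 3
  -> B = 3
s = B^a = 3^12 mod 23  (bits of 12 = 1100)
  bit 0 = 1: r = r^2 * 3 mod 23 = 1^2 * 3 = 1*3 = 3
  bit 1 = 1: r = r^2 * 3 mod 23 = 3^2 * 3 = 9*3 = 4
  bit 2 = 0: r = r^2 mod 23 = 4^2 = 16
  bit 3 = 0: r = r^2 mod 23 = 16^2 = 3
  -> s = B^a = 3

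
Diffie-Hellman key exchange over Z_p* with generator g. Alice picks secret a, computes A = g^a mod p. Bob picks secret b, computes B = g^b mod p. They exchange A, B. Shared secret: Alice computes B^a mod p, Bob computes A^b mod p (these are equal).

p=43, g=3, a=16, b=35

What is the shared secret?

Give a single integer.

Answer: 36

Derivation:
A = 3^16 mod 43  (bits of 16 = 10000)
  bit 0 = 1: r = r^2 * 3 mod 43 = 1^2 * 3 = 1*3 = 3
  bit 1 = 0: r = r^2 mod 43 = 3^2 = 9
  bit 2 = 0: r = r^2 mod 43 = 9^2 = 38
  bit 3 = 0: r = r^2 mod 43 = 38^2 = 25
  bit 4 = 0: r = r^2 mod 43 = 25^2 = 23
  -> A = 23
B = 3^35 mod 43  (bits of 35 = 100011)
  bit 0 = 1: r = r^2 * 3 mod 43 = 1^2 * 3 = 1*3 = 3
  bit 1 = 0: r = r^2 mod 43 = 3^2 = 9
  bit 2 = 0: r = r^2 mod 43 = 9^2 = 38
  bit 3 = 0: r = r^2 mod 43 = 38^2 = 25
  bit 4 = 1: r = r^2 * 3 mod 43 = 25^2 * 3 = 23*3 = 26
  bit 5 = 1: r = r^2 * 3 mod 43 = 26^2 * 3 = 31*3 = 7
  -> B = 7
s = B^a = 7^16 mod 43  (bits of 16 = 10000)
  bit 0 = 1: r = r^2 * 7 mod 43 = 1^2 * 7 = 1*7 = 7
  bit 1 = 0: r = r^2 mod 43 = 7^2 = 6
  bit 2 = 0: r = r^2 mod 43 = 6^2 = 36
  bit 3 = 0: r = r^2 mod 43 = 36^2 = 6
  bit 4 = 0: r = r^2 mod 43 = 6^2 = 36
  -> s = B^a = 36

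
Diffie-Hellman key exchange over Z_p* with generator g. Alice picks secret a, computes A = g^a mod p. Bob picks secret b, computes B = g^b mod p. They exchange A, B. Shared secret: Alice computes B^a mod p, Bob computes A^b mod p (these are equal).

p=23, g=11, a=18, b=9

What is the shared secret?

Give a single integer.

Answer: 8

Derivation:
A = 11^18 mod 23  (bits of 18 = 10010)
  bit 0 = 1: r = r^2 * 11 mod 23 = 1^2 * 11 = 1*11 = 11
  bit 1 = 0: r = r^2 mod 23 = 11^2 = 6
  bit 2 = 0: r = r^2 mod 23 = 6^2 = 13
  bit 3 = 1: r = r^2 * 11 mod 23 = 13^2 * 11 = 8*11 = 19
  bit 4 = 0: r = r^2 mod 23 = 19^2 = 16
  -> A = 16
B = 11^9 mod 23  (bits of 9 = 1001)
  bit 0 = 1: r = r^2 * 11 mod 23 = 1^2 * 11 = 1*11 = 11
  bit 1 = 0: r = r^2 mod 23 = 11^2 = 6
  bit 2 = 0: r = r^2 mod 23 = 6^2 = 13
  bit 3 = 1: r = r^2 * 11 mod 23 = 13^2 * 11 = 8*11 = 19
  -> B = 19
s = B^a = 19^18 mod 23  (bits of 18 = 10010)
  bit 0 = 1: r = r^2 * 19 mod 23 = 1^2 * 19 = 1*19 = 19
  bit 1 = 0: r = r^2 mod 23 = 19^2 = 16
  bit 2 = 0: r = r^2 mod 23 = 16^2 = 3
  bit 3 = 1: r = r^2 * 19 mod 23 = 3^2 * 19 = 9*19 = 10
  bit 4 = 0: r = r^2 mod 23 = 10^2 = 8
  -> s = B^a = 8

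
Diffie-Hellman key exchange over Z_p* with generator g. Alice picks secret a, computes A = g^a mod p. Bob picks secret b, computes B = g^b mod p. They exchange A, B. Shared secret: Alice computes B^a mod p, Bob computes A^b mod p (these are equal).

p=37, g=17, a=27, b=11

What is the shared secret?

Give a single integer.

A = 17^27 mod 37  (bits of 27 = 11011)
  bit 0 = 1: r = r^2 * 17 mod 37 = 1^2 * 17 = 1*17 = 17
  bit 1 = 1: r = r^2 * 17 mod 37 = 17^2 * 17 = 30*17 = 29
  bit 2 = 0: r = r^2 mod 37 = 29^2 = 27
  bit 3 = 1: r = r^2 * 17 mod 37 = 27^2 * 17 = 26*17 = 35
  bit 4 = 1: r = r^2 * 17 mod 37 = 35^2 * 17 = 4*17 = 31
  -> A = 31
B = 17^11 mod 37  (bits of 11 = 1011)
  bit 0 = 1: r = r^2 * 17 mod 37 = 1^2 * 17 = 1*17 = 17
  bit 1 = 0: r = r^2 mod 37 = 17^2 = 30
  bit 2 = 1: r = r^2 * 17 mod 37 = 30^2 * 17 = 12*17 = 19
  bit 3 = 1: r = r^2 * 17 mod 37 = 19^2 * 17 = 28*17 = 32
  -> B = 32
s = B^a = 32^27 mod 37  (bits of 27 = 11011)
  bit 0 = 1: r = r^2 * 32 mod 37 = 1^2 * 32 = 1*32 = 32
  bit 1 = 1: r = r^2 * 32 mod 37 = 32^2 * 32 = 25*32 = 23
  bit 2 = 0: r = r^2 mod 37 = 23^2 = 11
  bit 3 = 1: r = r^2 * 32 mod 37 = 11^2 * 32 = 10*32 = 24
  bit 4 = 1: r = r^2 * 32 mod 37 = 24^2 * 32 = 21*32 = 6
  -> s = B^a = 6

Answer: 6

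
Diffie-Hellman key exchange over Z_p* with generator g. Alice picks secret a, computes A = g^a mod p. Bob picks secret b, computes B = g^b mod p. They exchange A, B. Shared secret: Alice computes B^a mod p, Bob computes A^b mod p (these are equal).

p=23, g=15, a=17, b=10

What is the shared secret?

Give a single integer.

A = 15^17 mod 23  (bits of 17 = 10001)
  bit 0 = 1: r = r^2 * 15 mod 23 = 1^2 * 15 = 1*15 = 15
  bit 1 = 0: r = r^2 mod 23 = 15^2 = 18
  bit 2 = 0: r = r^2 mod 23 = 18^2 = 2
  bit 3 = 0: r = r^2 mod 23 = 2^2 = 4
  bit 4 = 1: r = r^2 * 15 mod 23 = 4^2 * 15 = 16*15 = 10
  -> A = 10
B = 15^10 mod 23  (bits of 10 = 1010)
  bit 0 = 1: r = r^2 * 15 mod 23 = 1^2 * 15 = 1*15 = 15
  bit 1 = 0: r = r^2 mod 23 = 15^2 = 18
  bit 2 = 1: r = r^2 * 15 mod 23 = 18^2 * 15 = 2*15 = 7
  bit 3 = 0: r = r^2 mod 23 = 7^2 = 3
  -> B = 3
s = B^a = 3^17 mod 23  (bits of 17 = 10001)
  bit 0 = 1: r = r^2 * 3 mod 23 = 1^2 * 3 = 1*3 = 3
  bit 1 = 0: r = r^2 mod 23 = 3^2 = 9
  bit 2 = 0: r = r^2 mod 23 = 9^2 = 12
  bit 3 = 0: r = r^2 mod 23 = 12^2 = 6
  bit 4 = 1: r = r^2 * 3 mod 23 = 6^2 * 3 = 13*3 = 16
  -> s = B^a = 16

Answer: 16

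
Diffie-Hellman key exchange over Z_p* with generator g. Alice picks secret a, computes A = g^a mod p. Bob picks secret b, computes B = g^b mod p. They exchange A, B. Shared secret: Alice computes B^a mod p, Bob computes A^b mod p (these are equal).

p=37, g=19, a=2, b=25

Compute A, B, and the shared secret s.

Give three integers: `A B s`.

Answer: 28 13 21

Derivation:
A = 19^2 mod 37  (bits of 2 = 10)
  bit 0 = 1: r = r^2 * 19 mod 37 = 1^2 * 19 = 1*19 = 19
  bit 1 = 0: r = r^2 mod 37 = 19^2 = 28
  -> A = 28
B = 19^25 mod 37  (bits of 25 = 11001)
  bit 0 = 1: r = r^2 * 19 mod 37 = 1^2 * 19 = 1*19 = 19
  bit 1 = 1: r = r^2 * 19 mod 37 = 19^2 * 19 = 28*19 = 14
  bit 2 = 0: r = r^2 mod 37 = 14^2 = 11
  bit 3 = 0: r = r^2 mod 37 = 11^2 = 10
  bit 4 = 1: r = r^2 * 19 mod 37 = 10^2 * 19 = 26*19 = 13
  -> B = 13
s = B^a = 13^2 mod 37  (bits of 2 = 10)
  bit 0 = 1: r = r^2 * 13 mod 37 = 1^2 * 13 = 1*13 = 13
  bit 1 = 0: r = r^2 mod 37 = 13^2 = 21
  -> s = B^a = 21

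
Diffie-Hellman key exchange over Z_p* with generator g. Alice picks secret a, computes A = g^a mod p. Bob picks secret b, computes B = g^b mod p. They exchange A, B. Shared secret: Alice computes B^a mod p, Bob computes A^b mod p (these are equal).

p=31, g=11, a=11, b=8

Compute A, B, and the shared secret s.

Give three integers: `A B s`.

A = 11^11 mod 31  (bits of 11 = 1011)
  bit 0 = 1: r = r^2 * 11 mod 31 = 1^2 * 11 = 1*11 = 11
  bit 1 = 0: r = r^2 mod 31 = 11^2 = 28
  bit 2 = 1: r = r^2 * 11 mod 31 = 28^2 * 11 = 9*11 = 6
  bit 3 = 1: r = r^2 * 11 mod 31 = 6^2 * 11 = 5*11 = 24
  -> A = 24
B = 11^8 mod 31  (bits of 8 = 1000)
  bit 0 = 1: r = r^2 * 11 mod 31 = 1^2 * 11 = 1*11 = 11
  bit 1 = 0: r = r^2 mod 31 = 11^2 = 28
  bit 2 = 0: r = r^2 mod 31 = 28^2 = 9
  bit 3 = 0: r = r^2 mod 31 = 9^2 = 19
  -> B = 19
s = B^a = 19^11 mod 31  (bits of 11 = 1011)
  bit 0 = 1: r = r^2 * 19 mod 31 = 1^2 * 19 = 1*19 = 19
  bit 1 = 0: r = r^2 mod 31 = 19^2 = 20
  bit 2 = 1: r = r^2 * 19 mod 31 = 20^2 * 19 = 28*19 = 5
  bit 3 = 1: r = r^2 * 19 mod 31 = 5^2 * 19 = 25*19 = 10
  -> s = B^a = 10

Answer: 24 19 10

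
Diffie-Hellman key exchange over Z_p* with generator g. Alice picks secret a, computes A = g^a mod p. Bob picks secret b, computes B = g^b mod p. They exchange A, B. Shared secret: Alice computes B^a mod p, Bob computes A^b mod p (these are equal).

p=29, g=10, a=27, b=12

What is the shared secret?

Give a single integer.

Answer: 16

Derivation:
A = 10^27 mod 29  (bits of 27 = 11011)
  bit 0 = 1: r = r^2 * 10 mod 29 = 1^2 * 10 = 1*10 = 10
  bit 1 = 1: r = r^2 * 10 mod 29 = 10^2 * 10 = 13*10 = 14
  bit 2 = 0: r = r^2 mod 29 = 14^2 = 22
  bit 3 = 1: r = r^2 * 10 mod 29 = 22^2 * 10 = 20*10 = 26
  bit 4 = 1: r = r^2 * 10 mod 29 = 26^2 * 10 = 9*10 = 3
  -> A = 3
B = 10^12 mod 29  (bits of 12 = 1100)
  bit 0 = 1: r = r^2 * 10 mod 29 = 1^2 * 10 = 1*10 = 10
  bit 1 = 1: r = r^2 * 10 mod 29 = 10^2 * 10 = 13*10 = 14
  bit 2 = 0: r = r^2 mod 29 = 14^2 = 22
  bit 3 = 0: r = r^2 mod 29 = 22^2 = 20
  -> B = 20
s = B^a = 20^27 mod 29  (bits of 27 = 11011)
  bit 0 = 1: r = r^2 * 20 mod 29 = 1^2 * 20 = 1*20 = 20
  bit 1 = 1: r = r^2 * 20 mod 29 = 20^2 * 20 = 23*20 = 25
  bit 2 = 0: r = r^2 mod 29 = 25^2 = 16
  bit 3 = 1: r = r^2 * 20 mod 29 = 16^2 * 20 = 24*20 = 16
  bit 4 = 1: r = r^2 * 20 mod 29 = 16^2 * 20 = 24*20 = 16
  -> s = B^a = 16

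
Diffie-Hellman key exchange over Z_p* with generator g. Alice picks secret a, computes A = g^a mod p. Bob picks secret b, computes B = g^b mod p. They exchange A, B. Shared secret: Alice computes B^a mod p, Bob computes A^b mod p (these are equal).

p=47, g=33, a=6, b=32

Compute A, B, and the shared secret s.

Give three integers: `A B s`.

Answer: 42 4 7

Derivation:
A = 33^6 mod 47  (bits of 6 = 110)
  bit 0 = 1: r = r^2 * 33 mod 47 = 1^2 * 33 = 1*33 = 33
  bit 1 = 1: r = r^2 * 33 mod 47 = 33^2 * 33 = 8*33 = 29
  bit 2 = 0: r = r^2 mod 47 = 29^2 = 42
  -> A = 42
B = 33^32 mod 47  (bits of 32 = 100000)
  bit 0 = 1: r = r^2 * 33 mod 47 = 1^2 * 33 = 1*33 = 33
  bit 1 = 0: r = r^2 mod 47 = 33^2 = 8
  bit 2 = 0: r = r^2 mod 47 = 8^2 = 17
  bit 3 = 0: r = r^2 mod 47 = 17^2 = 7
  bit 4 = 0: r = r^2 mod 47 = 7^2 = 2
  bit 5 = 0: r = r^2 mod 47 = 2^2 = 4
  -> B = 4
s = B^a = 4^6 mod 47  (bits of 6 = 110)
  bit 0 = 1: r = r^2 * 4 mod 47 = 1^2 * 4 = 1*4 = 4
  bit 1 = 1: r = r^2 * 4 mod 47 = 4^2 * 4 = 16*4 = 17
  bit 2 = 0: r = r^2 mod 47 = 17^2 = 7
  -> s = B^a = 7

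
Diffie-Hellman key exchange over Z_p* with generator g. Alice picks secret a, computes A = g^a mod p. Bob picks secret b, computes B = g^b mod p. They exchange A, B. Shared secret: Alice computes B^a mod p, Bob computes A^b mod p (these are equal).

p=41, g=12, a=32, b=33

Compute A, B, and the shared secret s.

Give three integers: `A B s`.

Answer: 16 28 37

Derivation:
A = 12^32 mod 41  (bits of 32 = 100000)
  bit 0 = 1: r = r^2 * 12 mod 41 = 1^2 * 12 = 1*12 = 12
  bit 1 = 0: r = r^2 mod 41 = 12^2 = 21
  bit 2 = 0: r = r^2 mod 41 = 21^2 = 31
  bit 3 = 0: r = r^2 mod 41 = 31^2 = 18
  bit 4 = 0: r = r^2 mod 41 = 18^2 = 37
  bit 5 = 0: r = r^2 mod 41 = 37^2 = 16
  -> A = 16
B = 12^33 mod 41  (bits of 33 = 100001)
  bit 0 = 1: r = r^2 * 12 mod 41 = 1^2 * 12 = 1*12 = 12
  bit 1 = 0: r = r^2 mod 41 = 12^2 = 21
  bit 2 = 0: r = r^2 mod 41 = 21^2 = 31
  bit 3 = 0: r = r^2 mod 41 = 31^2 = 18
  bit 4 = 0: r = r^2 mod 41 = 18^2 = 37
  bit 5 = 1: r = r^2 * 12 mod 41 = 37^2 * 12 = 16*12 = 28
  -> B = 28
s = B^a = 28^32 mod 41  (bits of 32 = 100000)
  bit 0 = 1: r = r^2 * 28 mod 41 = 1^2 * 28 = 1*28 = 28
  bit 1 = 0: r = r^2 mod 41 = 28^2 = 5
  bit 2 = 0: r = r^2 mod 41 = 5^2 = 25
  bit 3 = 0: r = r^2 mod 41 = 25^2 = 10
  bit 4 = 0: r = r^2 mod 41 = 10^2 = 18
  bit 5 = 0: r = r^2 mod 41 = 18^2 = 37
  -> s = B^a = 37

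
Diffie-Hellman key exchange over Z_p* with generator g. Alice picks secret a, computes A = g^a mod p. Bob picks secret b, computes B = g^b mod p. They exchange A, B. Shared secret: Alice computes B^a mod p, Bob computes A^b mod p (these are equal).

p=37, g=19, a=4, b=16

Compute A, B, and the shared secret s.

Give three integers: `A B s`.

A = 19^4 mod 37  (bits of 4 = 100)
  bit 0 = 1: r = r^2 * 19 mod 37 = 1^2 * 19 = 1*19 = 19
  bit 1 = 0: r = r^2 mod 37 = 19^2 = 28
  bit 2 = 0: r = r^2 mod 37 = 28^2 = 7
  -> A = 7
B = 19^16 mod 37  (bits of 16 = 10000)
  bit 0 = 1: r = r^2 * 19 mod 37 = 1^2 * 19 = 1*19 = 19
  bit 1 = 0: r = r^2 mod 37 = 19^2 = 28
  bit 2 = 0: r = r^2 mod 37 = 28^2 = 7
  bit 3 = 0: r = r^2 mod 37 = 7^2 = 12
  bit 4 = 0: r = r^2 mod 37 = 12^2 = 33
  -> B = 33
s = B^a = 33^4 mod 37  (bits of 4 = 100)
  bit 0 = 1: r = r^2 * 33 mod 37 = 1^2 * 33 = 1*33 = 33
  bit 1 = 0: r = r^2 mod 37 = 33^2 = 16
  bit 2 = 0: r = r^2 mod 37 = 16^2 = 34
  -> s = B^a = 34

Answer: 7 33 34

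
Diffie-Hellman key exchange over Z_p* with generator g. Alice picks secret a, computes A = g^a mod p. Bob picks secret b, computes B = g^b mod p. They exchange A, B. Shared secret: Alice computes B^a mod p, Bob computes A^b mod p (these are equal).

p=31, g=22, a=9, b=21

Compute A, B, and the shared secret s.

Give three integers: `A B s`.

Answer: 27 23 27

Derivation:
A = 22^9 mod 31  (bits of 9 = 1001)
  bit 0 = 1: r = r^2 * 22 mod 31 = 1^2 * 22 = 1*22 = 22
  bit 1 = 0: r = r^2 mod 31 = 22^2 = 19
  bit 2 = 0: r = r^2 mod 31 = 19^2 = 20
  bit 3 = 1: r = r^2 * 22 mod 31 = 20^2 * 22 = 28*22 = 27
  -> A = 27
B = 22^21 mod 31  (bits of 21 = 10101)
  bit 0 = 1: r = r^2 * 22 mod 31 = 1^2 * 22 = 1*22 = 22
  bit 1 = 0: r = r^2 mod 31 = 22^2 = 19
  bit 2 = 1: r = r^2 * 22 mod 31 = 19^2 * 22 = 20*22 = 6
  bit 3 = 0: r = r^2 mod 31 = 6^2 = 5
  bit 4 = 1: r = r^2 * 22 mod 31 = 5^2 * 22 = 25*22 = 23
  -> B = 23
s = B^a = 23^9 mod 31  (bits of 9 = 1001)
  bit 0 = 1: r = r^2 * 23 mod 31 = 1^2 * 23 = 1*23 = 23
  bit 1 = 0: r = r^2 mod 31 = 23^2 = 2
  bit 2 = 0: r = r^2 mod 31 = 2^2 = 4
  bit 3 = 1: r = r^2 * 23 mod 31 = 4^2 * 23 = 16*23 = 27
  -> s = B^a = 27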